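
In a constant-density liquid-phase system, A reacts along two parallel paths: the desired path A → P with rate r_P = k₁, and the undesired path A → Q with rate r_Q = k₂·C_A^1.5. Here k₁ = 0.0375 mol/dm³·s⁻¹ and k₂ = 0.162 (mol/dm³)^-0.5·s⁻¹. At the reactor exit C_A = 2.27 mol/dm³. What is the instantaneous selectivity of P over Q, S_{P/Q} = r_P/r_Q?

S_{P/Q} = r_P/r_Q = (k₁)/(k₂·C_A^1.5) = (k₁/k₂)·C_A^-1.5.
= (0.0375) / (0.162×2.270^1.5) = 0.03750/0.5541 = 0.0677.

0.0677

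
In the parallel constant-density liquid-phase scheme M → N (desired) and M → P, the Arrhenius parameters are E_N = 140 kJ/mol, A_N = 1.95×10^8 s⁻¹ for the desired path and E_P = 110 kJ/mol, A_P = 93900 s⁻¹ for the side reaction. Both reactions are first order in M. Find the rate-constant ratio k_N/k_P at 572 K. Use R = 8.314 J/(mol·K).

3.78

Since both paths have the same order in M, the concentration cancels and S_{N/P} = k_N/k_P = (A_N/A_P)·exp[(E_P−E_N)/(RT)].
(E_P−E_N)/(RT) = (110−140)×10³/(8.314×572) = -30000/4756 = -6.308.
k_N/k_P = (1.95×10^8/93900)·exp(-6.308) = 2077 × 0.001821 = 3.78.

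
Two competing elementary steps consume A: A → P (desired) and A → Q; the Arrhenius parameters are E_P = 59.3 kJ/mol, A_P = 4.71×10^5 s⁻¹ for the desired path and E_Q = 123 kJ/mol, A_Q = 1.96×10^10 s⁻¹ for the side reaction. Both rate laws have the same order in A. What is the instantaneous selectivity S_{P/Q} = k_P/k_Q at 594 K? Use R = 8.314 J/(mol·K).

9.61

Since both paths have the same order in A, the concentration cancels and S_{P/Q} = k_P/k_Q = (A_P/A_Q)·exp[(E_Q−E_P)/(RT)].
(E_Q−E_P)/(RT) = (123−59.3)×10³/(8.314×594) = 63700/4939 = 12.90.
k_P/k_Q = (4.71×10^5/1.96×10^10)·exp(12.90) = 2.403×10^-5 × 3.998×10^5 = 9.61.
Since E_P < E_Q, lowering the temperature improves selectivity toward P.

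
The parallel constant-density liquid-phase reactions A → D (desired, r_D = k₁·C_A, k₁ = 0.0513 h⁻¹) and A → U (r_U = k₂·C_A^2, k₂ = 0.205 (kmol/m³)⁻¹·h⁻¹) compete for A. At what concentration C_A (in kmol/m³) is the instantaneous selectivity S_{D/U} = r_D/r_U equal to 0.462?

S_{D/U} = (k₁/k₂)·C_A⁻¹ ⇒ C_A = (S·k₂/k₁)^(-1).
= (0.462×0.205/0.0513)^(-1) = (1.846)^(-1) = 0.542 kmol/m³.

0.542 kmol/m³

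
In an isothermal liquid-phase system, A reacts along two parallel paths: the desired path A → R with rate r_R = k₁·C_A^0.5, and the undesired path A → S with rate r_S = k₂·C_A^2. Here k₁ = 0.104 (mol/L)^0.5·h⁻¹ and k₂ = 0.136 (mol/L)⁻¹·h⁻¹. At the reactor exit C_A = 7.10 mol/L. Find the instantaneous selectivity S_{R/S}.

0.0404

S_{R/S} = r_R/r_S = (k₁·C_A^0.5)/(k₂·C_A^2) = (k₁/k₂)·C_A^-1.5.
= (0.104×7.100^0.5) / (0.136×7.100^2) = 0.2771/6.856 = 0.0404.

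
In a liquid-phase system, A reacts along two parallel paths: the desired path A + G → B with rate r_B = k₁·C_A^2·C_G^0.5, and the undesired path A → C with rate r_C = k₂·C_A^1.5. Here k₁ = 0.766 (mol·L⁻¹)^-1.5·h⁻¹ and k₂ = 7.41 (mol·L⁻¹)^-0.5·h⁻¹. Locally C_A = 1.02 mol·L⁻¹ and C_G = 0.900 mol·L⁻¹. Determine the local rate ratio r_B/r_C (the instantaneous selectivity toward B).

S_{B/C} = r_B/r_C = (k₁·C_A^2·C_G^0.5)/(k₂·C_A^1.5) = (k₁/k₂)·C_A^0.5·C_G^0.5.
= (0.766×1.020^2×0.9000^0.5) / (7.41×1.020^1.5) = 0.7560/7.633 = 0.0990.

0.0990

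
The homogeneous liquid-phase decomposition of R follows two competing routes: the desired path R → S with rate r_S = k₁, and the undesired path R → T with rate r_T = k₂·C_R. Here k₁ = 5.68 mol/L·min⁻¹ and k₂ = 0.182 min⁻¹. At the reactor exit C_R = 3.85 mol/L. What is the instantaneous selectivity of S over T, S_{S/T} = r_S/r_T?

8.11

S_{S/T} = r_S/r_T = (k₁)/(k₂·C_R) = (k₁/k₂)·C_R⁻¹.
= (5.68) / (0.182×3.850) = 5.680/0.7007 = 8.11.
The undesired path is higher order in R, so low C_R (CSTR or dilute feed) favours S.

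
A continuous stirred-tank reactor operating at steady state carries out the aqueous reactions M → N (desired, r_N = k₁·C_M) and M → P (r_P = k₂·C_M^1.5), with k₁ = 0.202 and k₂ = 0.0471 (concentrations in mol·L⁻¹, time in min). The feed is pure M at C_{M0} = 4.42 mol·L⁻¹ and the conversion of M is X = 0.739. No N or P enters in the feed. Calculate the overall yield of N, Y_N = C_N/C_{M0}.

Exit C_M = C_{M0}(1−X) = 4.42×0.261 = 1.154 mol·L⁻¹.
In a CSTR the entire volume is at exit conditions, so r_N = 0.202×1.154 = 0.2330 and r_P = 0.0471×1.154^1.5 = 0.05836.
Fraction of consumed M going to N: r_N/(r_N+r_P) = 0.7997.
C_N = 0.7997·C_{M0}·X = 0.7997×4.42×0.739 = 2.61 mol·L⁻¹; Y_N = C_N/C_{M0} = 0.591.

0.591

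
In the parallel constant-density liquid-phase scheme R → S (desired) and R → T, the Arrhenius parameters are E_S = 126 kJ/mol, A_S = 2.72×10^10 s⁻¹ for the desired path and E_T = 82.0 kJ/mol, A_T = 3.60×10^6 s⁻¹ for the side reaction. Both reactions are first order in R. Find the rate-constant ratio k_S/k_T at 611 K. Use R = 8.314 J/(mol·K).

1.31

k_S/k_T = (A_S/A_T)·exp[−(E_S−E_T)/(RT)] = (A_S/A_T)·exp[(E_T−E_S)/(RT)].
(E_T−E_S)/(RT) = (82.0−126)×10³/(8.314×611) = -44000/5080 = -8.662.
k_S/k_T = (2.72×10^10/3.60×10^6)·exp(-8.662) = 7556 × 1.731×10^-4 = 1.31.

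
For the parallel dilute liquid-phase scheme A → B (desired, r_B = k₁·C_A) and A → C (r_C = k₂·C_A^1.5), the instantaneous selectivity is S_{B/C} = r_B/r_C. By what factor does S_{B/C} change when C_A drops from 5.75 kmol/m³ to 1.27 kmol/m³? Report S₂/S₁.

2.13

S_{B/C} = (k₁/k₂)·C_A^-0.5, so S₂/S₁ = (C_{A,2}/C_{A,1})^-0.5.
= (1.27/5.75)^(-0.5) = (0.2209)^(-0.5) = 2.13.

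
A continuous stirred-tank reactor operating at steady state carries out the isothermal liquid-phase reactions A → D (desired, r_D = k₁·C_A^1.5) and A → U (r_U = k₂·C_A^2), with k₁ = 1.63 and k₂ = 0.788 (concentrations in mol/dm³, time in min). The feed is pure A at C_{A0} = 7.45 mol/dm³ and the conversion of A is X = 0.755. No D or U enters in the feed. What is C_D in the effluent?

3.40 mol/dm³

Exit C_A = C_{A0}(1−X) = 7.45×0.245 = 1.825 mol/dm³.
In a CSTR the entire volume is at exit conditions, so r_D = 1.63×1.825^1.5 = 4.019 and r_U = 0.788×1.825^2 = 2.625.
Fraction of consumed A going to D: r_D/(r_D+r_U) = 0.6049.
C_D = 0.6049·C_{A0}·X = 0.6049×7.45×0.755 = 3.40 mol/dm³.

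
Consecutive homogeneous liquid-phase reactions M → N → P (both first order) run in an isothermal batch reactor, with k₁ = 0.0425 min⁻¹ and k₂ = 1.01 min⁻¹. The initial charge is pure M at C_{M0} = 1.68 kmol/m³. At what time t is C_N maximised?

Setting dC_N/dt = 0 gives t_opt = ln(k₂/k₁)/(k₂−k₁).
= ln(1.01/0.0425)/(1.01−0.0425) = ln(23.76)/0.9675 = 3.168/0.9675 = 3.27 min.

3.27 min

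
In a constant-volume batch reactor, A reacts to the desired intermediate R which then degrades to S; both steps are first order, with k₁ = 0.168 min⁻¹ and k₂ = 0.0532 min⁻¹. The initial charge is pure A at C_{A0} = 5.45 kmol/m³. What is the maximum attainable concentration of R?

Evaluating C_R at t_opt = ln(k₂/k₁)/(k₂−k₁) gives C_{R,max}/C_{A0} = (k₁/k₂)^[k₂/(k₂−k₁)].
= (0.168/0.0532)^(0.0532/(0.0532−0.168)) = (3.158)^(-0.4634) = 0.5869.
C_{R,max} = 0.5869×5.45 = 3.20 kmol/m³.

3.20 kmol/m³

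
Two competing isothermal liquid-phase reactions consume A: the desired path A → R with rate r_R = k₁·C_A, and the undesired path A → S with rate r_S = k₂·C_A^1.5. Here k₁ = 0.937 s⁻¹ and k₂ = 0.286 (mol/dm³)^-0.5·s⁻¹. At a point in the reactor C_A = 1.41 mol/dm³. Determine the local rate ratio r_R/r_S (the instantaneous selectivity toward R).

2.76

S_{R/S} = r_R/r_S = (k₁·C_A)/(k₂·C_A^1.5) = (k₁/k₂)·C_A^-0.5.
= (0.937×1.410) / (0.286×1.410^1.5) = 1.321/0.4788 = 2.76.
The undesired path is higher order in A, so low C_A (CSTR or dilute feed) favours R.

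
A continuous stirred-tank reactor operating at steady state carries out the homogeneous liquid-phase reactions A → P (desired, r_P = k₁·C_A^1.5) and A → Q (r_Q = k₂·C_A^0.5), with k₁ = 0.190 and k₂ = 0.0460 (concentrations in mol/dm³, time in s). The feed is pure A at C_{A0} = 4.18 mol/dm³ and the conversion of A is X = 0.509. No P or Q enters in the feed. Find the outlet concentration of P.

1.90 mol/dm³

Exit C_A = C_{A0}(1−X) = 4.18×0.491 = 2.052 mol/dm³.
In a CSTR the entire volume is at exit conditions, so r_P = 0.190×2.052^1.5 = 0.5587 and r_Q = 0.0460×2.052^0.5 = 0.06590.
Fraction of consumed A going to P: r_P/(r_P+r_Q) = 0.8945.
C_P = 0.8945·C_{A0}·X = 0.8945×4.18×0.509 = 1.90 mol/dm³.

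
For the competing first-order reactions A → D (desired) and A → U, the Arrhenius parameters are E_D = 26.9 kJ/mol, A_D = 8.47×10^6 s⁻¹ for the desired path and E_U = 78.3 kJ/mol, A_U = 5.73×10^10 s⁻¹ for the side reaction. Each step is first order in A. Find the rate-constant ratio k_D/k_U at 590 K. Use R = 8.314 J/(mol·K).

Since both paths have the same order in A, the concentration cancels and S_{D/U} = k_D/k_U = (A_D/A_U)·exp[(E_U−E_D)/(RT)].
(E_U−E_D)/(RT) = (78.3−26.9)×10³/(8.314×590) = 51400/4905 = 10.48.
k_D/k_U = (8.47×10^6/5.73×10^10)·exp(10.48) = 1.478×10^-4 × 35545 = 5.25.
Since E_D < E_U, lowering the temperature improves selectivity toward D.

5.25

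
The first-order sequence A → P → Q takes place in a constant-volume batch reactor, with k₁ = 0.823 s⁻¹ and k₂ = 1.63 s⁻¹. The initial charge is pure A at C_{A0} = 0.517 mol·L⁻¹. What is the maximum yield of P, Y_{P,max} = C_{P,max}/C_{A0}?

Evaluating C_P at t_opt = ln(k₂/k₁)/(k₂−k₁) gives C_{P,max}/C_{A0} = (k₁/k₂)^[k₂/(k₂−k₁)].
= (0.823/1.63)^(1.63/(1.63−0.823)) = (0.5049)^(2.020) = 0.2515.

0.252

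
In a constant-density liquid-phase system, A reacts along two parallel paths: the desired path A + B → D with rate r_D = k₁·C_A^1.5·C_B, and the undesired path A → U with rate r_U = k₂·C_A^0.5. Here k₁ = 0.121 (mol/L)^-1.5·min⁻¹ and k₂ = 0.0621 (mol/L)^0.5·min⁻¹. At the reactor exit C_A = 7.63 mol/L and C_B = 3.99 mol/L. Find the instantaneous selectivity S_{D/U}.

S_{D/U} = r_D/r_U = (k₁·C_A^1.5·C_B)/(k₂·C_A^0.5) = (k₁/k₂)·C_A·C_B.
= (0.121×7.630^1.5×3.990) / (0.0621×7.630^0.5) = 10.18/0.1715 = 59.3.
Since the desired path is higher order in A, keeping C_A high (PFR or concentrated feed) favours D.

59.3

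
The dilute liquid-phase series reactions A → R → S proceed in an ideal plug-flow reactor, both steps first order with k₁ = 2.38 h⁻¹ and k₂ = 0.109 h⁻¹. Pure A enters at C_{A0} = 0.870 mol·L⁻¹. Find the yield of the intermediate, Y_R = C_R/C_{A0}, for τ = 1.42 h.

0.862

Solving the coupled first-order balances gives C_R(τ) = [k₁/(k₂−k₁)]·C_{A0}·(e^(−k₁τ) − e^(−k₂τ)).
e^(−k₁τ) = e^(−2.38×1.42) = e^(−3.380) = 0.03406; e^(−k₂τ) = e^(−0.1548) = 0.8566.
C_R = 2.38×0.870/(0.109−2.38) × (0.03406−0.8566) = (-0.9118)×(-0.8225) = 0.7500 mol·L⁻¹.
Y_R = C_R/C_{A0} = 0.7500/0.870 = 0.862.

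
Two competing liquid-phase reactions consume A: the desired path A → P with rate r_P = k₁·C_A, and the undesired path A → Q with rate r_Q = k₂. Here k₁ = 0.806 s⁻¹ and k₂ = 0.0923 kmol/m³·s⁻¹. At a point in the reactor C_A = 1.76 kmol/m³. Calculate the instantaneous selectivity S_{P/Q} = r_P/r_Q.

15.4

S_{P/Q} = r_P/r_Q = (k₁·C_A)/(k₂) = (k₁/k₂)·C_A.
= (0.806×1.760) / (0.0923) = 1.419/0.09230 = 15.4.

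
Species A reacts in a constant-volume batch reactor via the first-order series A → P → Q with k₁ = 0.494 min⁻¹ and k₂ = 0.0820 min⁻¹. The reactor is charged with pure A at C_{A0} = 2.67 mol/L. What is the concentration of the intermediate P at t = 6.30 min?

1.77 mol/L

For first-order series with pure A initially, C_P(t) = k₁C_{A0}/(k₂−k₁)·(e^(−k₁t) − e^(−k₂t)).
e^(−k₁t) = e^(−0.494×6.30) = e^(−3.112) = 0.04450; e^(−k₂t) = e^(−0.5166) = 0.5965.
C_P = 0.494×2.67/(0.0820−0.494) × (0.04450−0.5965) = (-3.201)×(-0.5520) = 1.767 mol/L.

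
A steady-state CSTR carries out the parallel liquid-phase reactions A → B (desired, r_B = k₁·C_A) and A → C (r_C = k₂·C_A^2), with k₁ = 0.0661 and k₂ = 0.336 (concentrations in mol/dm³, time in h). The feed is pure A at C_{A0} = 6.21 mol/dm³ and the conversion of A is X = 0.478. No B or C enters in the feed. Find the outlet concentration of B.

Exit C_A = C_{A0}(1−X) = 6.21×0.522 = 3.242 mol/dm³.
A CSTR operates uniformly at the exit composition, giving r_B = 0.2143 and r_C = 3.531 (each k·C_A^n at C_A = 3.242).
Fraction of consumed A going to B: r_B/(r_B+r_C) = 0.05722.
C_B = 0.05722·C_{A0}·X = 0.05722×6.21×0.478 = 0.170 mol/dm³.

0.170 mol/dm³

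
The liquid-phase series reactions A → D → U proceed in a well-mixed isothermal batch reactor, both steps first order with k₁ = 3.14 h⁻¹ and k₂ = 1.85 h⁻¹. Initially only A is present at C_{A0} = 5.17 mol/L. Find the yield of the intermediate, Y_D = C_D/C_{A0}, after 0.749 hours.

0.377

Solving the coupled first-order balances gives C_D(t) = [k₁/(k₂−k₁)]·C_{A0}·(e^(−k₁t) − e^(−k₂t)).
e^(−k₁t) = e^(−3.14×0.749) = e^(−2.352) = 0.09519; e^(−k₂t) = e^(−1.386) = 0.2502.
C_D = 3.14×5.17/(1.85−3.14) × (0.09519−0.2502) = (-12.58)×(-0.1550) = 1.950 mol/L.
Y_D = C_D/C_{A0} = 1.950/5.17 = 0.377.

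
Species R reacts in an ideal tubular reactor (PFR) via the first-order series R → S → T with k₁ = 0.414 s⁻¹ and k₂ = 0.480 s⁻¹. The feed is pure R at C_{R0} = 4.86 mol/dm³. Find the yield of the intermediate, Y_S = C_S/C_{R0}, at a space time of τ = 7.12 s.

Solving the coupled first-order balances gives C_S(τ) = [k₁/(k₂−k₁)]·C_{R0}·(e^(−k₁τ) − e^(−k₂τ)).
e^(−k₁τ) = e^(−0.414×7.12) = e^(−2.948) = 0.05246; e^(−k₂τ) = e^(−3.418) = 0.03279.
C_S = 0.414×4.86/(0.480−0.414) × (0.05246−0.03279) = 30.49×0.01967 = 0.5997 mol/dm³.
Y_S = C_S/C_{R0} = 0.5997/4.86 = 0.123.

0.123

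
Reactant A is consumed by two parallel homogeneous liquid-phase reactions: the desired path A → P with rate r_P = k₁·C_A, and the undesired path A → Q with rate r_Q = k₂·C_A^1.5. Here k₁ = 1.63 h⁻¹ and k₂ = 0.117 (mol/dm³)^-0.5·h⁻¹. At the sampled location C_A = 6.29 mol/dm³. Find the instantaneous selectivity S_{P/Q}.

5.55

S_{P/Q} = r_P/r_Q = (k₁·C_A)/(k₂·C_A^1.5) = (k₁/k₂)·C_A^-0.5.
= (1.63×6.290) / (0.117×6.290^1.5) = 10.25/1.846 = 5.55.
The undesired path is higher order in A, so low C_A (CSTR or dilute feed) favours P.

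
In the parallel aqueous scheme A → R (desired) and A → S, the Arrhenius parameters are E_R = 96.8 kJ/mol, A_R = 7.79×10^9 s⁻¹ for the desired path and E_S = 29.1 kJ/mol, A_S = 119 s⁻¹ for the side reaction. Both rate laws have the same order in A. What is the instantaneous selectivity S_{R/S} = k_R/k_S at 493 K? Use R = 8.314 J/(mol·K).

4.39

Since both paths have the same order in A, the concentration cancels and S_{R/S} = k_R/k_S = (A_R/A_S)·exp[(E_S−E_R)/(RT)].
(E_S−E_R)/(RT) = (29.1−96.8)×10³/(8.314×493) = -67700/4099 = -16.52.
k_R/k_S = (7.79×10^9/119)·exp(-16.52) = 6.546×10^7 × 6.710×10^-8 = 4.39.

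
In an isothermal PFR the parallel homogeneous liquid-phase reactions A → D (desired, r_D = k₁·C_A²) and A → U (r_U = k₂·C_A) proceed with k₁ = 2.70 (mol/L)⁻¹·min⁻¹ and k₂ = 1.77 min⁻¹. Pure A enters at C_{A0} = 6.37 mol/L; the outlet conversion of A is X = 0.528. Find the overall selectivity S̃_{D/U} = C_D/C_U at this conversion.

6.88

C_A = C_{A0}(1−X) = 3.007 mol/L.
Along a PFR/batch, dC_U/dC_A = −r_U/(r_D+r_U) = −k₂/(k₂+k₁·C_A).
Integrating from C_{A0} to C_A: C_U = (1.77/2.70)·ln[(1.77+2.70·6.37)/(1.77+2.70·3.01)] = 0.6556·ln(18.97/9.888) = 0.4271 mol/L.
Then C_D = (C_{A0}−C_A) − C_U = 3.363 − 0.4271 = 2.936 mol/L.
S̃_{D/U} = C_D/C_U = 2.936/0.4271 = 6.88.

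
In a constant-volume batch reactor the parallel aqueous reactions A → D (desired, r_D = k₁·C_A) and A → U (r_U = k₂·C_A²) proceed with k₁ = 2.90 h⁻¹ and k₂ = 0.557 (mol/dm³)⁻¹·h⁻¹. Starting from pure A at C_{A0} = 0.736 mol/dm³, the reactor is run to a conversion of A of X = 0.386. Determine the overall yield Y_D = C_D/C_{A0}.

C_A = C_{A0}(1−X) = 0.4519 mol/dm³.
Along a PFR/batch, dC_D/dC_A = −r_D/(r_D+r_U) = −k₁/(k₁+k₂·C_A).
Integrating from C_{A0} to C_A: C_D = (2.90/0.557)·ln[(2.90+0.557·0.736)/(2.90+0.557·0.452)] = 5.206·ln(3.310/3.152) = 0.2551 mol/dm³.
Y_D = C_D/C_{A0} = 0.2551/0.736 = 0.347.

0.347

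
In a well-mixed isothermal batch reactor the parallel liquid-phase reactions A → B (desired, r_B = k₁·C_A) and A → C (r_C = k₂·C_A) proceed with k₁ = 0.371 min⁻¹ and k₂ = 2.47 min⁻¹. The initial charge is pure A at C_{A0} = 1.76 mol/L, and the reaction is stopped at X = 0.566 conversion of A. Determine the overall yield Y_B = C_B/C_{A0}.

0.0739

C_A = C_{A0}(1−X) = 0.7638 mol/L.
Both paths are first order in A, so the instantaneous fraction to B is constant: dC_B/d(−C_A) = k₁/(k₁+k₂) = 0.1306.
C_B = 0.1306·(C_{A0}−C_A) = 0.1306×0.9962 = 0.130 mol/L.
Y_B = C_B/C_{A0} = 0.1301/1.76 = 0.0739.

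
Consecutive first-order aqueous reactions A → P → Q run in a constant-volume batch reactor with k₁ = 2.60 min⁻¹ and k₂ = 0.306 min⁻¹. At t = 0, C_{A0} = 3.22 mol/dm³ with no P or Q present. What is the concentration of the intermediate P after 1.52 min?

2.22 mol/dm³

For first-order series with pure A initially, C_P(t) = k₁C_{A0}/(k₂−k₁)·(e^(−k₁t) − e^(−k₂t)).
e^(−k₁t) = e^(−2.60×1.52) = e^(−3.952) = 0.01922; e^(−k₂t) = e^(−0.4651) = 0.6281.
C_P = 2.60×3.22/(0.306−2.60) × (0.01922−0.6281) = (-3.650)×(-0.6088) = 2.222 mol/dm³.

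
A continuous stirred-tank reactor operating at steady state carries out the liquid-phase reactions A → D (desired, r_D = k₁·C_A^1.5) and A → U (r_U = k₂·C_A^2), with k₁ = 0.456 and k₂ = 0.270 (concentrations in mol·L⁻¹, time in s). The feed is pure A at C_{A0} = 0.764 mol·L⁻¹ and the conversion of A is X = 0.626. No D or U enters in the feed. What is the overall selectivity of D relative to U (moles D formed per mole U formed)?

3.16

Exit C_A = C_{A0}(1−X) = 0.764×0.374 = 0.2857 mol·L⁻¹.
A CSTR operates uniformly at the exit composition, giving r_D = 0.06965 and r_U = 0.02204 (each k·C_A^n at C_A = 0.2857).
Overall selectivity = C_D/C_U = r_Dτ/(r_Uτ) = r_D/r_U = 3.16.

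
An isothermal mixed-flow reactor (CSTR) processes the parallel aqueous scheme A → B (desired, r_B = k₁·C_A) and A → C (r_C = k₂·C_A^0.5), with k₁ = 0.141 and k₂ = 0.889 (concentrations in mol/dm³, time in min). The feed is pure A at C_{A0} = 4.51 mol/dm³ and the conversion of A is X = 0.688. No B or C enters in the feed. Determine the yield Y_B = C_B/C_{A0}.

Exit C_A = C_{A0}(1−X) = 4.51×0.312 = 1.407 mol/dm³.
In a CSTR the entire volume is at exit conditions, so r_B = 0.141×1.407 = 0.1984 and r_C = 0.889×1.407^0.5 = 1.055.
Fraction of consumed A going to B: r_B/(r_B+r_C) = 0.1583.
C_B = 0.1583·C_{A0}·X = 0.1583×4.51×0.688 = 0.491 mol/dm³; Y_B = C_B/C_{A0} = 0.109.

0.109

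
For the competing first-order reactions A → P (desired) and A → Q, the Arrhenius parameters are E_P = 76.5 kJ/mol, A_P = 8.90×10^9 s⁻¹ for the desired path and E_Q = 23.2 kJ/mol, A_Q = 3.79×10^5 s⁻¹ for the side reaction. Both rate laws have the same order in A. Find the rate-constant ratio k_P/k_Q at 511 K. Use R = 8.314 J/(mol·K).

0.0836

Since both paths have the same order in A, the concentration cancels and S_{P/Q} = k_P/k_Q = (A_P/A_Q)·exp[(E_Q−E_P)/(RT)].
(E_Q−E_P)/(RT) = (23.2−76.5)×10³/(8.314×511) = -53300/4248 = -12.55.
k_P/k_Q = (8.90×10^9/3.79×10^5)·exp(-12.55) = 23483 × 3.560×10^-6 = 0.0836.
Since E_P > E_Q, raising the temperature improves selectivity toward P.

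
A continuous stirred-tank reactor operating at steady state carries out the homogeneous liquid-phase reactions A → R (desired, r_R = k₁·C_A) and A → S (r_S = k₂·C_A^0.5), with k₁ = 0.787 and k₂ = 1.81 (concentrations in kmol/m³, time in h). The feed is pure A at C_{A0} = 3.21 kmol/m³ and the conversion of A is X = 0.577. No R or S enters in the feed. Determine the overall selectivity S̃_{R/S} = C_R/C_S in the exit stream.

0.507

Exit C_A = C_{A0}(1−X) = 3.21×0.423 = 1.358 kmol/m³.
Rates in a CSTR are evaluated at the outlet concentration: r_R = 0.787×1.358 = 1.069, r_S = 1.81×1.358^0.5 = 2.109.
Overall selectivity = C_R/C_S = r_Rτ/(r_Sτ) = r_R/r_S = 0.507.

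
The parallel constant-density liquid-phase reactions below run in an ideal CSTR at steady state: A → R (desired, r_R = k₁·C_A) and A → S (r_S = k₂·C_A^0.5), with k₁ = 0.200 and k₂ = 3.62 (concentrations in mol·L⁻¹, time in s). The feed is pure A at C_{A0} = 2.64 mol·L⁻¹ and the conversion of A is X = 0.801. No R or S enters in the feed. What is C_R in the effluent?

0.0814 mol·L⁻¹

Exit C_A = C_{A0}(1−X) = 2.64×0.199 = 0.5254 mol·L⁻¹.
Rates in a CSTR are evaluated at the outlet concentration: r_R = 0.200×0.5254 = 0.1051, r_S = 3.62×0.5254^0.5 = 2.624.
Fraction of consumed A going to R: r_R/(r_R+r_S) = 0.03850.
C_R = 0.03850·C_{A0}·X = 0.03850×2.64×0.801 = 0.0814 mol·L⁻¹.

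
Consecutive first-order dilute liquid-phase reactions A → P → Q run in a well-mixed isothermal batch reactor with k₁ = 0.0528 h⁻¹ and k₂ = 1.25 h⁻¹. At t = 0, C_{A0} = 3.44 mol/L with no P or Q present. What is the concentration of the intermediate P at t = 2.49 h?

The intermediate concentration in a first-order A→B→C sequence is C_P = k₁C_{A0}(e^(−k₁t) − e^(−k₂t))/(k₂−k₁).
e^(−k₁t) = e^(−0.0528×2.49) = e^(−0.1315) = 0.8768; e^(−k₂t) = e^(−3.113) = 0.04449.
C_P = 0.0528×3.44/(1.25−0.0528) × (0.8768−0.04449) = 0.1517×0.8323 = 0.1263 mol/L.

0.126 mol/L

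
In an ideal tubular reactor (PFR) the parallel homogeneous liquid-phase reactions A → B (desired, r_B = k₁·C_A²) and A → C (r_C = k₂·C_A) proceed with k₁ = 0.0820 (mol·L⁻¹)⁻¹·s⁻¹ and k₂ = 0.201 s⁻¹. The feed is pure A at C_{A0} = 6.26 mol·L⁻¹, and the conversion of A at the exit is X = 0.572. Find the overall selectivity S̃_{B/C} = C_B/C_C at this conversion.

C_A = C_{A0}(1−X) = 2.679 mol·L⁻¹.
Along a PFR/batch, dC_C/dC_A = −r_C/(r_B+r_C) = −k₂/(k₂+k₁·C_A).
Integrating from C_{A0} to C_A: C_C = (0.201/0.0820)·ln[(0.201+0.0820·6.26)/(0.201+0.0820·2.68)] = 2.451·ln(0.7143/0.4207) = 1.298 mol·L⁻¹.
Then C_B = (C_{A0}−C_A) − C_C = 3.581 − 1.298 = 2.283 mol·L⁻¹.
S̃_{B/C} = C_B/C_C = 2.283/1.298 = 1.76.

1.76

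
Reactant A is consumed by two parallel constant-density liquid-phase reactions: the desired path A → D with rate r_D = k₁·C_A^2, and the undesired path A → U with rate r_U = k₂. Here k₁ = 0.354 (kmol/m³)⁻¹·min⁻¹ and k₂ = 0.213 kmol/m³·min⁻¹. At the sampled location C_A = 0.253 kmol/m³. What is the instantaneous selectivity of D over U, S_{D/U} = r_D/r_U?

S_{D/U} = r_D/r_U = (k₁·C_A^2)/(k₂) = (k₁/k₂)·C_A^2.
= (0.354×0.2530^2) / (0.213) = 0.02266/0.2130 = 0.106.
Since the desired path is higher order in A, keeping C_A high (PFR or concentrated feed) favours D.

0.106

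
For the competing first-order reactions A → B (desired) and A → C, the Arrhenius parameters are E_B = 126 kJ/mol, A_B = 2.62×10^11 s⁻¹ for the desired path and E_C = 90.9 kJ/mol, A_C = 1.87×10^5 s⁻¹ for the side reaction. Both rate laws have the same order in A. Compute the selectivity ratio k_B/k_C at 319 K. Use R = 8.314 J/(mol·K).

2.50

Since both paths have the same order in A, the concentration cancels and S_{B/C} = k_B/k_C = (A_B/A_C)·exp[(E_C−E_B)/(RT)].
(E_C−E_B)/(RT) = (90.9−126)×10³/(8.314×319) = -35100/2652 = -13.23.
k_B/k_C = (2.62×10^11/1.87×10^5)·exp(-13.23) = 1.401×10^6 × 1.788×10^-6 = 2.50.
Since E_B > E_C, raising the temperature improves selectivity toward B.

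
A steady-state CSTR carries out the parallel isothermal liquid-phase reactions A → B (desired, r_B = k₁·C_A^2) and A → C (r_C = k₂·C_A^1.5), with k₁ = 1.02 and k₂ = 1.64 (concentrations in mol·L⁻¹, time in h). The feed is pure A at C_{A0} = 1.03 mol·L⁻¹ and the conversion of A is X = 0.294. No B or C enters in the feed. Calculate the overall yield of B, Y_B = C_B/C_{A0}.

Exit C_A = C_{A0}(1−X) = 1.03×0.706 = 0.7272 mol·L⁻¹.
Rates in a CSTR are evaluated at the outlet concentration: r_B = 1.02×0.7272^2 = 0.5394, r_C = 1.64×0.7272^1.5 = 1.017.
Fraction of consumed A going to B: r_B/(r_B+r_C) = 0.3466.
C_B = 0.3466·C_{A0}·X = 0.3466×1.03×0.294 = 0.105 mol·L⁻¹; Y_B = C_B/C_{A0} = 0.102.

0.102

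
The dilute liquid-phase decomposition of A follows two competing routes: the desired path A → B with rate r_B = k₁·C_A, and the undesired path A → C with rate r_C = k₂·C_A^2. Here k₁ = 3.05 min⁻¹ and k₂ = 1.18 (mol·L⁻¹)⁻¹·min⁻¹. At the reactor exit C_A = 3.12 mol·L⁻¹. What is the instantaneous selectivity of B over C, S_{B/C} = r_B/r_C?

0.828

S_{B/C} = r_B/r_C = (k₁·C_A)/(k₂·C_A^2) = (k₁/k₂)·C_A⁻¹.
= (3.05×3.120) / (1.18×3.120^2) = 9.516/11.49 = 0.828.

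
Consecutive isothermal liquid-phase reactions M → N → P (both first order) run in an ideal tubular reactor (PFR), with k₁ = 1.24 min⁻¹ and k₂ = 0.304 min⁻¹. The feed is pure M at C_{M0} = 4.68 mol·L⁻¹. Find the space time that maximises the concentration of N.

For first-order series the maximum of C_N occurs at τ_opt = ln(k₂/k₁)/(k₂−k₁).
= ln(0.304/1.24)/(0.304−1.24) = ln(0.2452)/-0.9360 = -1.406/-0.9360 = 1.50 min.

1.50 min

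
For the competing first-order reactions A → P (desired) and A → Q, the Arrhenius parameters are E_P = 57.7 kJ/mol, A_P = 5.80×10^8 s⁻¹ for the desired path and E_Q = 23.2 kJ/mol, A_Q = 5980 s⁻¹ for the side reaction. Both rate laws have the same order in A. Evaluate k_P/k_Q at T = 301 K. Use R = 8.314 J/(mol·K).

0.0999

With equal orders, S_{P/Q} = k_P/k_Q = (A_P/A_Q)·exp[(E_Q−E_P)/(RT)].
(E_Q−E_P)/(RT) = (23.2−57.7)×10³/(8.314×301) = -34500/2503 = -13.79.
k_P/k_Q = (5.80×10^8/5980)·exp(-13.79) = 96990 × 1.030×10^-6 = 0.0999.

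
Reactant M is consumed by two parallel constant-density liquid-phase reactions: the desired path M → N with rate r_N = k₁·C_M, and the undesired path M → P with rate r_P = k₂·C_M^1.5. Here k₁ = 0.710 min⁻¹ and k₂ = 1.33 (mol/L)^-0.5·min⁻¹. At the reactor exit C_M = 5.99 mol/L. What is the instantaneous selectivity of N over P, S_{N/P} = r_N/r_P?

0.218

S_{N/P} = r_N/r_P = (k₁·C_M)/(k₂·C_M^1.5) = (k₁/k₂)·C_M^-0.5.
= (0.710×5.990) / (1.33×5.990^1.5) = 4.253/19.50 = 0.218.
The undesired path is higher order in M, so low C_M (CSTR or dilute feed) favours N.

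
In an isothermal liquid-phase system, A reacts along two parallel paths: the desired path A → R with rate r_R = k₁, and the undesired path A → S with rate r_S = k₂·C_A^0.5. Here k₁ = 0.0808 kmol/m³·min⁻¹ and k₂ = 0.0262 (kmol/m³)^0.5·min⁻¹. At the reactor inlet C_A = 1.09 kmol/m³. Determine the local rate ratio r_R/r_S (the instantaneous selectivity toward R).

2.95

S_{R/S} = r_R/r_S = (k₁)/(k₂·C_A^0.5) = (k₁/k₂)·C_A^-0.5.
= (0.0808) / (0.0262×1.090^0.5) = 0.08080/0.02735 = 2.95.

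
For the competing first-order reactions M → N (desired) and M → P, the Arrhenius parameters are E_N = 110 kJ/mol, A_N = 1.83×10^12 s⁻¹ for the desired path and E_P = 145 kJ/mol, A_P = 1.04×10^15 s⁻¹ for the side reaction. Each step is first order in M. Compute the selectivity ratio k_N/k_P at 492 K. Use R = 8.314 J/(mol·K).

Since both paths have the same order in M, the concentration cancels and S_{N/P} = k_N/k_P = (A_N/A_P)·exp[(E_P−E_N)/(RT)].
(E_P−E_N)/(RT) = (145−110)×10³/(8.314×492) = 35000/4090 = 8.556.
k_N/k_P = (1.83×10^12/1.04×10^15)·exp(8.556) = 0.001760 × 5200 = 9.15.
Since E_N < E_P, lowering the temperature improves selectivity toward N.

9.15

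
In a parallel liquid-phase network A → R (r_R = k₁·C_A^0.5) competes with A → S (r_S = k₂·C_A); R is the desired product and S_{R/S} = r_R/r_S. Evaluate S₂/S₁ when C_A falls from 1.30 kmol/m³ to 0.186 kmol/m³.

S_{R/S} = (k₁/k₂)·C_A^-0.5, so S₂/S₁ = (C_{A,2}/C_{A,1})^-0.5.
= (0.186/1.30)^(-0.5) = (0.1431)^(-0.5) = 2.64.
Selectivity toward R rises as C_A falls — low-concentration operation is favoured.

2.64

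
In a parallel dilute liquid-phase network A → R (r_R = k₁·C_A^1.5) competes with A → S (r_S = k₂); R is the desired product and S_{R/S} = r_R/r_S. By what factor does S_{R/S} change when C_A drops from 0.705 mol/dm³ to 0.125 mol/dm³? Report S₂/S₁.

S_{R/S} = (k₁/k₂)·C_A^1.5, so S₂/S₁ = (C_{A,2}/C_{A,1})^1.5.
= (0.125/0.705)^1.5 = (0.1773)^1.5 = 0.0747.
Selectivity toward R falls as C_A falls — high-concentration operation is favoured.

0.0747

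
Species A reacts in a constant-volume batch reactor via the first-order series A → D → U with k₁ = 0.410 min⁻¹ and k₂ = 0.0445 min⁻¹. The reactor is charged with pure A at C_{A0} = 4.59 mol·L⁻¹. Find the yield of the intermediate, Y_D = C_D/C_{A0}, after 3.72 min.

Solving the coupled first-order balances gives C_D(t) = [k₁/(k₂−k₁)]·C_{A0}·(e^(−k₁t) − e^(−k₂t)).
e^(−k₁t) = e^(−0.410×3.72) = e^(−1.525) = 0.2176; e^(−k₂t) = e^(−0.1655) = 0.8474.
C_D = 0.410×4.59/(0.0445−0.410) × (0.2176−0.8474) = (-5.149)×(-0.6299) = 3.243 mol·L⁻¹.
Y_D = C_D/C_{A0} = 3.243/4.59 = 0.707.

0.707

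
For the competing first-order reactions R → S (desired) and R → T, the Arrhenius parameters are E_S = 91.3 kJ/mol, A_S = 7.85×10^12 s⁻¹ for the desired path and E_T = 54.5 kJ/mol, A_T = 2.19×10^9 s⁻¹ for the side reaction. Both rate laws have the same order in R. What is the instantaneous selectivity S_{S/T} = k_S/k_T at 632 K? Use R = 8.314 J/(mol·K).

3.26

Since both paths have the same order in R, the concentration cancels and S_{S/T} = k_S/k_T = (A_S/A_T)·exp[(E_T−E_S)/(RT)].
(E_T−E_S)/(RT) = (54.5−91.3)×10³/(8.314×632) = -36800/5254 = -7.004.
k_S/k_T = (7.85×10^12/2.19×10^9)·exp(-7.004) = 3584 × 9.086×10^-4 = 3.26.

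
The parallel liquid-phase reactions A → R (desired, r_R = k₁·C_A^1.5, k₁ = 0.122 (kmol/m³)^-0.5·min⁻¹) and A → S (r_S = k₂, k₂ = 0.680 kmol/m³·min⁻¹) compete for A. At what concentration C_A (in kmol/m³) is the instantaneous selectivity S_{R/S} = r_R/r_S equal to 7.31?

S_{R/S} = (k₁/k₂)·C_A^1.5 ⇒ C_A = (S·k₂/k₁)^(1/1.5).
= (7.31×0.680/0.122)^(0.6667) = (40.74)^(0.6667) = 11.8 kmol/m³.

11.8 kmol/m³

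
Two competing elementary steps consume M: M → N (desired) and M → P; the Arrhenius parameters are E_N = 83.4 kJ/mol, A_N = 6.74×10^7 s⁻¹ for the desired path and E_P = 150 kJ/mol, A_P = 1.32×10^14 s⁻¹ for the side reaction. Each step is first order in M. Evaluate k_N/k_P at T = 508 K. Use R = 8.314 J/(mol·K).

3.60

k_N/k_P = (A_N/A_P)·exp[−(E_N−E_P)/(RT)] = (A_N/A_P)·exp[(E_P−E_N)/(RT)].
(E_P−E_N)/(RT) = (150−83.4)×10³/(8.314×508) = 66600/4224 = 15.77.
k_N/k_P = (6.74×10^7/1.32×10^14)·exp(15.77) = 5.106×10^-7 × 7.052×10^6 = 3.60.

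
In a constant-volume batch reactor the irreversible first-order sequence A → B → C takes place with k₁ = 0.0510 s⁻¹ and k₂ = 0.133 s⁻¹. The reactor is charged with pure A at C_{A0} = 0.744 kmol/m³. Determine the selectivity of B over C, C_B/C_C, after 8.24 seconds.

For first-order series with pure A initially, C_B(t) = k₁C_{A0}/(k₂−k₁)·(e^(−k₁t) − e^(−k₂t)).
e^(−k₁t) = e^(−0.0510×8.24) = e^(−0.4202) = 0.6569; e^(−k₂t) = e^(−1.096) = 0.3342.
C_B = 0.0510×0.744/(0.133−0.0510) × (0.6569−0.3342) = 0.4627×0.3227 = 0.1493 kmol/m³.
C_A = C_{A0}e^(−k₁t) = 0.4887 kmol/m³, so C_C = C_{A0}−C_A−C_B = 0.1060 kmol/m³; C_B/C_C = 1.41.

1.41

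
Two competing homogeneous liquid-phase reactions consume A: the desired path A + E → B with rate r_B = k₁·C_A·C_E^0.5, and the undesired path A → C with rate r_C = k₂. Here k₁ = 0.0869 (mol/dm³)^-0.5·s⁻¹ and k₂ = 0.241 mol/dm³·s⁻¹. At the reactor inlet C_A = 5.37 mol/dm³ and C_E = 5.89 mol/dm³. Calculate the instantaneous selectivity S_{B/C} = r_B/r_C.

4.70

S_{B/C} = r_B/r_C = (k₁·C_A·C_E^0.5)/(k₂) = (k₁/k₂)·C_A·C_E^0.5.
= (0.0869×5.370×5.890^0.5) / (0.241) = 1.133/0.2410 = 4.70.
Since the desired path is higher order in A, keeping C_A high (PFR or concentrated feed) favours B.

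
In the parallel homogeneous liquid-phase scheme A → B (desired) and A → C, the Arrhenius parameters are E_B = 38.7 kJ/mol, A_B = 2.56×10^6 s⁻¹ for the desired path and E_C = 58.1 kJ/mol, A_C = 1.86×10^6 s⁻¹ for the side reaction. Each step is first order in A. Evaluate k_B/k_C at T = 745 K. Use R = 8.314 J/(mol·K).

With equal orders, S_{B/C} = k_B/k_C = (A_B/A_C)·exp[(E_C−E_B)/(RT)].
(E_C−E_B)/(RT) = (58.1−38.7)×10³/(8.314×745) = 19400/6194 = 3.132.
k_B/k_C = (2.56×10^6/1.86×10^6)·exp(3.132) = 1.376 × 22.92 = 31.5.
Since E_B < E_C, lowering the temperature improves selectivity toward B.

31.5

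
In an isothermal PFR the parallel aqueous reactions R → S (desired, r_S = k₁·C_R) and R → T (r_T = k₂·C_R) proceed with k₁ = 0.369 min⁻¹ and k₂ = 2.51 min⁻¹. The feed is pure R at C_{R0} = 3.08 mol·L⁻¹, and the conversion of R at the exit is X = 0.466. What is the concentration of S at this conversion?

0.184 mol·L⁻¹

C_R = C_{R0}(1−X) = 1.645 mol·L⁻¹.
Both paths are first order in R, so the instantaneous fraction to S is constant: dC_S/d(−C_R) = k₁/(k₁+k₂) = 0.1282.
C_S = 0.1282·(C_{R0}−C_R) = 0.1282×1.435 = 0.184 mol·L⁻¹.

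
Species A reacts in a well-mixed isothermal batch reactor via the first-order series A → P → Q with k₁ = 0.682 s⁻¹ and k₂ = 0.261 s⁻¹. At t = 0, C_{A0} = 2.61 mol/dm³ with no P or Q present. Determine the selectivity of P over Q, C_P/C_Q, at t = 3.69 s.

The intermediate concentration in a first-order A→B→C sequence is C_P = k₁C_{A0}(e^(−k₁t) − e^(−k₂t))/(k₂−k₁).
e^(−k₁t) = e^(−0.682×3.69) = e^(−2.517) = 0.08074; e^(−k₂t) = e^(−0.9631) = 0.3817.
C_P = 0.682×2.61/(0.261−0.682) × (0.08074−0.3817) = (-4.228)×(-0.3010) = 1.273 mol/dm³.
C_A = C_{A0}e^(−k₁t) = 0.2107 mol/dm³, so C_Q = C_{A0}−C_A−C_P = 1.127 mol/dm³; C_P/C_Q = 1.13.

1.13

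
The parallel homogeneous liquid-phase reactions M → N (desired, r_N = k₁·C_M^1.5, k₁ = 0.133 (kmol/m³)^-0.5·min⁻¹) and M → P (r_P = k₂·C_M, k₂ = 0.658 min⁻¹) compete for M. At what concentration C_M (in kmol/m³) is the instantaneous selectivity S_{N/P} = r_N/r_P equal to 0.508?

6.32 kmol/m³

S_{N/P} = (k₁/k₂)·C_M^0.5 ⇒ C_M = (S·k₂/k₁)^(2).
= (0.508×0.658/0.133)^(2) = (2.513)^(2) = 6.32 kmol/m³.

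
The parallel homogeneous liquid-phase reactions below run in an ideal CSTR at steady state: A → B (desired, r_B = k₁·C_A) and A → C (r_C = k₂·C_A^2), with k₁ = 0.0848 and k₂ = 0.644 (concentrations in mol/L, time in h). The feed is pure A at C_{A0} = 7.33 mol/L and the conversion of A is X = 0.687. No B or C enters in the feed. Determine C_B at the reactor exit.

0.273 mol/L

Exit C_A = C_{A0}(1−X) = 7.33×0.313 = 2.294 mol/L.
In a CSTR the entire volume is at exit conditions, so r_B = 0.0848×2.294 = 0.1946 and r_C = 0.644×2.294^2 = 3.390.
Fraction of consumed A going to B: r_B/(r_B+r_C) = 0.05428.
C_B = 0.05428·C_{A0}·X = 0.05428×7.33×0.687 = 0.273 mol/L.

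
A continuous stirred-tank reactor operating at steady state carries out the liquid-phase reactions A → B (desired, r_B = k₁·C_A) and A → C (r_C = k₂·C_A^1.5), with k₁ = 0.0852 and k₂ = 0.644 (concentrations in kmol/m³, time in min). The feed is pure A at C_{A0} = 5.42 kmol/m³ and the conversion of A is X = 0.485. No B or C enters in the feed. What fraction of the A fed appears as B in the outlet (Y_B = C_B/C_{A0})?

0.0356

Exit C_A = C_{A0}(1−X) = 5.42×0.515 = 2.791 kmol/m³.
In a CSTR the entire volume is at exit conditions, so r_B = 0.0852×2.791 = 0.2378 and r_C = 0.644×2.791^1.5 = 3.003.
Fraction of consumed A going to B: r_B/(r_B+r_C) = 0.07338.
C_B = 0.07338·C_{A0}·X = 0.07338×5.42×0.485 = 0.193 kmol/m³; Y_B = C_B/C_{A0} = 0.0356.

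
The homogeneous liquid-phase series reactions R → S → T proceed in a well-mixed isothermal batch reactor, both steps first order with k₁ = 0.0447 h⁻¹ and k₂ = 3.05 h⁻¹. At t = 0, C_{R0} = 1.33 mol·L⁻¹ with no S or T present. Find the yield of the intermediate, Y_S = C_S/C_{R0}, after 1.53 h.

0.0138

The intermediate concentration in a first-order A→B→C sequence is C_S = k₁C_{R0}(e^(−k₁t) − e^(−k₂t))/(k₂−k₁).
e^(−k₁t) = e^(−0.0447×1.53) = e^(−0.06839) = 0.9339; e^(−k₂t) = e^(−4.667) = 0.009405.
C_S = 0.0447×1.33/(3.05−0.0447) × (0.9339−0.009405) = 0.01978×0.9245 = 0.01829 mol·L⁻¹.
Y_S = C_S/C_{R0} = 0.01829/1.33 = 0.0138.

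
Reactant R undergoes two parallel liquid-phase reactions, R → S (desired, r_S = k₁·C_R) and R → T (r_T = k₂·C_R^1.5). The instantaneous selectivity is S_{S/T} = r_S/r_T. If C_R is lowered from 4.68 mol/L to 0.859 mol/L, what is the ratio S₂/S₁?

S_{S/T} = (k₁/k₂)·C_R^-0.5, so S₂/S₁ = (C_{R,2}/C_{R,1})^-0.5.
= (0.859/4.68)^(-0.5) = (0.1835)^(-0.5) = 2.33.

2.33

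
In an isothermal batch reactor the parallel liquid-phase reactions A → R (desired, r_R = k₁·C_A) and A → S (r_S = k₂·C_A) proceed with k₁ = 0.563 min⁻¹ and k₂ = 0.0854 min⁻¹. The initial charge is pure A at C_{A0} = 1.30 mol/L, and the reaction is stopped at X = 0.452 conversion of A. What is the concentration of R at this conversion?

0.510 mol/L

C_A = C_{A0}(1−X) = 0.7124 mol/L.
Both paths are first order in A, so the instantaneous fraction to R is constant: dC_R/d(−C_A) = k₁/(k₁+k₂) = 0.8683.
C_R = 0.8683·(C_{A0}−C_A) = 0.8683×0.5876 = 0.510 mol/L.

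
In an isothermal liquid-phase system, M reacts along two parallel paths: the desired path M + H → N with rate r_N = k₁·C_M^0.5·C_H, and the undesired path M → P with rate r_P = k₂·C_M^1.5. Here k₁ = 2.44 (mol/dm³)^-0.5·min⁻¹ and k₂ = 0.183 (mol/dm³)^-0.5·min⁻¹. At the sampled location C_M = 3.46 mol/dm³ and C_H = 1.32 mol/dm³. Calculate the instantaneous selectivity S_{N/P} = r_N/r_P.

5.09

S_{N/P} = r_N/r_P = (k₁·C_M^0.5·C_H)/(k₂·C_M^1.5) = (k₁/k₂)·C_M⁻¹·C_H.
= (2.44×3.460^0.5×1.320) / (0.183×3.460^1.5) = 5.991/1.178 = 5.09.
The undesired path is higher order in M, so low C_M (CSTR or dilute feed) favours N.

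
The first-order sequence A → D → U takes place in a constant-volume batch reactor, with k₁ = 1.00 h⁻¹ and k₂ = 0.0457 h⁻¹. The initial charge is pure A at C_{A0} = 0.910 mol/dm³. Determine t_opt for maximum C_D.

3.23 h

For first-order series the maximum of C_D occurs at t_opt = ln(k₂/k₁)/(k₂−k₁).
= ln(0.0457/1.00)/(0.0457−1.00) = ln(0.04570)/-0.9543 = -3.086/-0.9543 = 3.23 h.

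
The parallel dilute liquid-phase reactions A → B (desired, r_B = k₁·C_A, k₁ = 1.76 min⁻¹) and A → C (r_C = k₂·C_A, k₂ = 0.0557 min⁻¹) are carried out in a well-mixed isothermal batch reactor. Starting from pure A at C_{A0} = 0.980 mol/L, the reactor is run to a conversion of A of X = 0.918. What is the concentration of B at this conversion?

0.872 mol/L

C_A = C_{A0}(1−X) = 0.08036 mol/L.
Both paths are first order in A, so the instantaneous fraction to B is constant: dC_B/d(−C_A) = k₁/(k₁+k₂) = 0.9693.
C_B = 0.9693·(C_{A0}−C_A) = 0.9693×0.8996 = 0.872 mol/L.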